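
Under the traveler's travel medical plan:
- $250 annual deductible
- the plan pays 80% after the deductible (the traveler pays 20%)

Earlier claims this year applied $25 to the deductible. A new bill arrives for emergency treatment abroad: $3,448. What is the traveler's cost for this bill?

$25 of the $250 deductible is already met, leaving $225.
After the $225 deductible portion, $3,448 − $225 = $3,223 is subject to coinsurance.
Traveler's 20% share of $3,223 is $644.60.
So the traveler owes $225 + $644.60 = $869.60.

$869.60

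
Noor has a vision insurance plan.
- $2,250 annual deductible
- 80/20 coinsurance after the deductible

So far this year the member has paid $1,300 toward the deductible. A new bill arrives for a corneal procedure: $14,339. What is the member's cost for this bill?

Remaining deductible: $2,250 − $1,300 = $950.
The remaining $13,389 (= $14,339 − $950) moves to coinsurance.
Member's 20% share of $13,389 is $2,677.80.
That puts the member's cost at $950 + $2,677.80 = $3,627.80.

$3,627.80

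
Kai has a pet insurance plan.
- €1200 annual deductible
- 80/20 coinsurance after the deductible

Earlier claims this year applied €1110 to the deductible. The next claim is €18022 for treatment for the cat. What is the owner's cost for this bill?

€3676.40

Remaining deductible: €1200 − €1110 = €90.
After the €90 deductible portion, €18022 − €90 = €17932 is subject to coinsurance.
Owner's 20% share of €17932 is €3586.40.
So the owner owes €90 + €3586.40 = €3676.40.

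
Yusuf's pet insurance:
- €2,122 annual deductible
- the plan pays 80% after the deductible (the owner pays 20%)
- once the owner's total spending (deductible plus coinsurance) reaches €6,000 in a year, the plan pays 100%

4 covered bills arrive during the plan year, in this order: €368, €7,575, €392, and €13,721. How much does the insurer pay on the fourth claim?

Bill 1, €368: fully absorbed by the deductible. Cost to owner: €368. OOP to date €368. Plan pays €368 − €368 = €0.
Bill 2, €7,575: €1,754 finishes the deductible; €5,821 goes to coinsurance; 20% of €5,821 = €1,164.20. Owner pays €2,918.20; OOP now €3,286.20. Plan pays €7,575 − €2,918.20 = €4,656.80.
Bill 3, €392: 20% coinsurance on €392 = €78.40. Cost to owner: €78.40. OOP to date €3,364.60. Insurer: €392 − €78.40 = €313.60.
Bill 4, €13,721: deductible met; 20% of €13,721 = €2,744.20. That would push OOP to €6,108.80, over the €6,000 cap, so owner pays €6,000 − €3,364.60 = €2,635.40. Insurer: €13,721 − €2,635.40 = €11,085.60.

€11,085.60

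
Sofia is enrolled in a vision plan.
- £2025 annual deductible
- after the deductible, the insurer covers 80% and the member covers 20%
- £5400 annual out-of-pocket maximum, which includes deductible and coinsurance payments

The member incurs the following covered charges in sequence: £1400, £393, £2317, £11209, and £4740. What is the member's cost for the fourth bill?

#1 (£1400): entire amount goes to the deductible. Member owes £1400 (running OOP £1400).
#2 (£393): entire amount goes to the deductible. Member pays £393; OOP now £1793.
#3 (£2317): £232 to deductible, leaving £2085; 20% of £2085 = £417. Member owes £649 (running OOP £2442).
#4 (£11209): deductible met; 20% of £11209 = £2241.80. Cost to member: £2241.80. OOP to date £4683.80.

£2241.80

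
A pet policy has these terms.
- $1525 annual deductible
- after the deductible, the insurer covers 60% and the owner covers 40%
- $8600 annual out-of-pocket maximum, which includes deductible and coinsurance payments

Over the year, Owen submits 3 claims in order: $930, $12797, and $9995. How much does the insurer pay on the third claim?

$7800.80

Bill 1, $930: all of it applies to the deductible. Owner owes $930 (running OOP $930). Plan pays $930 − $930 = $0.
Bill 2, $12797: $595 finishes the deductible; $12202 goes to coinsurance; owner's 40% is $4880.80. Owner pays $5475.80; OOP now $6405.80. Plan pays $12797 − $5475.80 = $7321.20.
Bill 3, $9995: deductible already satisfied, so owner's share is 40% × $9995 = $3998. That would push OOP to $10403.80, over the $8600 cap, so owner pays $8600 − $6405.80 = $2194.20. Insurer: $9995 − $2194.20 = $7800.80.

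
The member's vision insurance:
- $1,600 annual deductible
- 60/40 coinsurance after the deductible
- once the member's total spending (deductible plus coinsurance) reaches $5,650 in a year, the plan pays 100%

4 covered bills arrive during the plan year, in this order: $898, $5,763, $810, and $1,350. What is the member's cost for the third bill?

#1 ($898): fully absorbed by the deductible. Cost to member: $898. OOP to date $898.
#2 ($5,763): $702 finishes the deductible; $5,061 goes to coinsurance; coinsurance $5,061 × 40% = $2,024.40. Member owes $2,726.40 (running OOP $3,624.40).
#3 ($810): 40% coinsurance on $810 = $324. Member owes $324 (running OOP $3,948.40).

$324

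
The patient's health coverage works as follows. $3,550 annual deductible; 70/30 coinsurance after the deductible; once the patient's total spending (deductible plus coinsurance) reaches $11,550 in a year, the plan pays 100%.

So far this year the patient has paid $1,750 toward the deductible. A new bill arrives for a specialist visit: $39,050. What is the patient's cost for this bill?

Deductible still to meet: $3,550 − $1,750 = $1,800.
The remaining $37,250 (= $39,050 − $1,800) moves to coinsurance.
Patient's 30% share of $37,250 is $11,175.
So the patient owes $1,800 + $11,175 = $12,975 before any cap.
Adding $12,975 to the $1,750 already spent would give $14,725, which exceeds the $11,550 cap; the patient pays just $11,550 − $1,750 = $9,800.

$9,800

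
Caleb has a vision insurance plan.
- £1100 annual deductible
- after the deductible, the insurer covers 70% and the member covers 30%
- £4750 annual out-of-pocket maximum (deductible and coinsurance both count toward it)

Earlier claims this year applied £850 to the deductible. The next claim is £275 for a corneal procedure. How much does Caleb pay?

Deductible still to meet: £1100 − £850 = £250.
That leaves £275 − £250 = £25 for coinsurance.
Member's 30% share of £25 is £7.50.
So the member owes £250 + £7.50 = £257.50 before any cap.
Total out-of-pocket so far would be £850 + £257.50 = £1107.50, below the £4750 cap — no reduction.

£257.50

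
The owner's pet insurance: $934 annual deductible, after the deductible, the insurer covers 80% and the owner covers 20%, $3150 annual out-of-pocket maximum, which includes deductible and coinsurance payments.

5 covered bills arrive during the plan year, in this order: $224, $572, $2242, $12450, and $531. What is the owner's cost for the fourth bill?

Bill 1, $224: all of it applies to the deductible. Cost to owner: $224. OOP to date $224.
Bill 2, $572: entire amount goes to the deductible. Cost to owner: $572. OOP to date $796.
Bill 3, $2242: $138 to deductible, leaving $2104; coinsurance $2104 × 20% = $420.80. Owner owes $558.80 (running OOP $1354.80).
Bill 4, $12450: 20% coinsurance on $12450 = $2490. That would push OOP to $3844.80, over the $3150 cap, so owner pays $3150 − $1354.80 = $1795.20.

$1795.20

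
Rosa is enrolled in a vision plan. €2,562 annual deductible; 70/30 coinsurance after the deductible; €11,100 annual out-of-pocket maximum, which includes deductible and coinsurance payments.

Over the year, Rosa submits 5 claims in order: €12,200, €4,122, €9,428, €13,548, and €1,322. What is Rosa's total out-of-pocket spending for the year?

€11,100

#1 (€12,200): €2,562 to deductible, leaving €9,638; 30% of €9,638 = €2,891.40. Cost to member: €5,453.40. OOP to date €5,453.40.
#2 (€4,122): deductible met; 30% of €4,122 = €1,236.60. Member pays €1,236.60; OOP now €6,690.
#3 (€9,428): deductible already satisfied, so member's share is 30% × €9,428 = €2,828.40. Member owes €2,828.40 (running OOP €9,518.40).
#4 (€13,548): deductible met; 30% of €13,548 = €4,064.40. That would push OOP to €13,582.80, over the €11,100 cap, so member pays €11,100 − €9,518.40 = €1,581.60.
#5 (€1,322): deductible met; 30% of €1,322 = €396.60. OOP would hit €11,496.60 > €11,100, so the cap limits the member to €11,100 − €11,100 = €0.
Total paid by the member: €5,453.40 + €1,236.60 + €2,828.40 + €1,581.60 + €0 = €11,100.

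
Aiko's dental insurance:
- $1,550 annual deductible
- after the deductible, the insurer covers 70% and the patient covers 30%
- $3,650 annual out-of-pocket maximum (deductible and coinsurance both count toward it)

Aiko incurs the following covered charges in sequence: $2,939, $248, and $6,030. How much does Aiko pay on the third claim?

$1,608.90

Claim 1 ($2,939): $1,550 finishes the deductible; $1,389 goes to coinsurance; 30% of $1,389 = $416.70. Patient pays $1,966.70; OOP now $1,966.70.
Claim 2 ($248): 30% coinsurance on $248 = $74.40. Patient owes $74.40 (running OOP $2,041.10).
Claim 3 ($6,030): 30% coinsurance on $6,030 = $1,809. Adding that to $2,041.10 gives $3,850.10, past the $3,650 cap; patient pays only $3,650 − $2,041.10 = $1,608.90.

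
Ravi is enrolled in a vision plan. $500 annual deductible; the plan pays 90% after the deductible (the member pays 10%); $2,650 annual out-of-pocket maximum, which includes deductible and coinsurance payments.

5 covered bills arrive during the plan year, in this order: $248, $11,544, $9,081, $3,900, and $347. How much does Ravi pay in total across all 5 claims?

#1 ($248): all of it applies to the deductible. Member pays $248; OOP now $248.
#2 ($11,544): $252 finishes the deductible; $11,292 goes to coinsurance; member's 10% is $1,129.20. Member owes $1,381.20 (running OOP $1,629.20).
#3 ($9,081): 10% coinsurance on $9,081 = $908.10. Member owes $908.10 (running OOP $2,537.30).
#4 ($3,900): deductible met; 10% of $3,900 = $390. That would push OOP to $2,927.30, over the $2,650 cap, so member pays $2,650 − $2,537.30 = $112.70.
#5 ($347): deductible already satisfied, so member's share is 10% × $347 = $34.70. Adding that to $2,650 gives $2,684.70, past the $2,650 cap; member pays only $2,650 − $2,650 = $0.
Summing the member's payments: $248 + $1,381.20 + $908.10 + $112.70 + $0 = $2,650.

$2,650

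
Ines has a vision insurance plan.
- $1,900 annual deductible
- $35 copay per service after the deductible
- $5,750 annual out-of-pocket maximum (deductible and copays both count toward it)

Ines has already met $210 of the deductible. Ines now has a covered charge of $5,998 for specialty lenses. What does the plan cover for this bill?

Remaining deductible: $1,900 − $210 = $1,690.
The remaining $4,308 (= $5,998 − $1,690) moves to the copay.
Copay on this service: $35.
That puts the member's cost at $1,690 + $35 = $1,725 before any cap.
Cumulative spending $210 + $1,725 = $1,935 stays under the $5,750 maximum.
The plan picks up $5,998 − $1,725 = $4,273.

$4,273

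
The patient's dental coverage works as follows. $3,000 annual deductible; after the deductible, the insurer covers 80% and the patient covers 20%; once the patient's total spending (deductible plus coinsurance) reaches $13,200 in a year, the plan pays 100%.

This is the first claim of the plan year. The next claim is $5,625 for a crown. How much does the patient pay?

The full $3,000 deductible is still open; $3,000 of this bill applies to it.
After the $3,000 deductible portion, $5,625 − $3,000 = $2,625 is subject to coinsurance.
20% of $2,625 = $525 falls to the patient.
Patient responsibility before any cap: $3,000 + $525 = $3,525.
Total out-of-pocket so far would be $0 + $3,525 = $3,525, below the $13,200 cap — no reduction.

$3,525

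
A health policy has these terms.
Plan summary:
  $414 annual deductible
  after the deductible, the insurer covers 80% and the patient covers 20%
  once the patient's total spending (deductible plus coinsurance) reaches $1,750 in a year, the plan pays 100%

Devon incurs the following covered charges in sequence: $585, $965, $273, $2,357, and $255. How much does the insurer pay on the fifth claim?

$204

Claim 1 — $585: deductible takes $414, $171 remains; patient's 20% is $34.20. Patient owes $448.20 (running OOP $448.20). Plan pays $585 − $448.20 = $136.80.
Claim 2 — $965: deductible already satisfied, so patient's share is 20% × $965 = $193. Cost to patient: $193. OOP to date $641.20. Plan pays $965 − $193 = $772.
Claim 3 — $273: 20% coinsurance on $273 = $54.60. Patient pays $54.60; OOP now $695.80. Plan pays $273 − $54.60 = $218.40.
Claim 4 — $2,357: deductible met; 20% of $2,357 = $471.40. Patient pays $471.40; OOP now $1,167.20. Plan pays $2,357 − $471.40 = $1,885.60.
Claim 5 — $255: deductible already satisfied, so patient's share is 20% × $255 = $51. Patient owes $51 (running OOP $1,218.20). Insurer: $255 − $51 = $204.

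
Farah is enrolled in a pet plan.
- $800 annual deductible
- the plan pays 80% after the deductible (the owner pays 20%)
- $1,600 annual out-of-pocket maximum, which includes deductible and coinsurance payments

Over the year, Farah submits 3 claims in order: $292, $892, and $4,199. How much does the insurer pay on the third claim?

#1 ($292): all of it applies to the deductible. Owner pays $292; OOP now $292. Insurer: $292 − $292 = $0.
#2 ($892): $508 to deductible, leaving $384; coinsurance $384 × 20% = $76.80. Owner pays $584.80; OOP now $876.80. Plan pays $892 − $584.80 = $307.20.
#3 ($4,199): 20% coinsurance on $4,199 = $839.80. OOP would hit $1,716.60 > $1,600, so the cap limits the owner to $1,600 − $876.80 = $723.20. Insurer: $4,199 − $723.20 = $3,475.80.

$3,475.80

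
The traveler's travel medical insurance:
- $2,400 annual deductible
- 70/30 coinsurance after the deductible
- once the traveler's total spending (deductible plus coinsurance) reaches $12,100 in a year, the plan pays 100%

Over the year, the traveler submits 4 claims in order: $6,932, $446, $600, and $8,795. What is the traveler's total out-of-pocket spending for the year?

#1 ($6,932): $2,400 finishes the deductible; $4,532 goes to coinsurance; coinsurance $4,532 × 30% = $1,359.60. Traveler pays $3,759.60; OOP now $3,759.60.
#2 ($446): 30% coinsurance on $446 = $133.80. Cost to traveler: $133.80. OOP to date $3,893.40.
#3 ($600): deductible already satisfied, so traveler's share is 30% × $600 = $180. Traveler owes $180 (running OOP $4,073.40).
#4 ($8,795): 30% coinsurance on $8,795 = $2,638.50. Cost to traveler: $2,638.50. OOP to date $6,711.90.
Total paid by the traveler: $3,759.60 + $133.80 + $180 + $2,638.50 = $6,711.90.

$6,711.90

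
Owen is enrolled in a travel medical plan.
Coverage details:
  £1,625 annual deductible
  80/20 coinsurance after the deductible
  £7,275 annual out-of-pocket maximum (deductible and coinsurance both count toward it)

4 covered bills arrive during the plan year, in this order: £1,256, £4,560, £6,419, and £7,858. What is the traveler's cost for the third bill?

£1,283.80

Claim 1 (£1,256): entire amount goes to the deductible. Traveler pays £1,256; OOP now £1,256.
Claim 2 (£4,560): £369 finishes the deductible; £4,191 goes to coinsurance; coinsurance £4,191 × 20% = £838.20. Traveler pays £1,207.20; OOP now £2,463.20.
Claim 3 (£6,419): deductible already satisfied, so traveler's share is 20% × £6,419 = £1,283.80. Traveler owes £1,283.80 (running OOP £3,747).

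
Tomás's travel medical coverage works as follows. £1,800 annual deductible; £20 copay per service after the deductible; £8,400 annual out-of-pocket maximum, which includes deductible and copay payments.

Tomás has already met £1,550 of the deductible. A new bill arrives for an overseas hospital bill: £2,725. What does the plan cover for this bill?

£2,455

Remaining deductible: £1,800 − £1,550 = £250.
After the £250 deductible portion, £2,725 − £250 = £2,475 is subject to the copay.
Copay on this service: £20.
Traveler responsibility before any cap: £250 + £20 = £270.
Total out-of-pocket so far would be £1,550 + £270 = £1,820, below the £8,400 cap — no reduction.
Insurer pays the balance: £2,725 − £270 = £2,455.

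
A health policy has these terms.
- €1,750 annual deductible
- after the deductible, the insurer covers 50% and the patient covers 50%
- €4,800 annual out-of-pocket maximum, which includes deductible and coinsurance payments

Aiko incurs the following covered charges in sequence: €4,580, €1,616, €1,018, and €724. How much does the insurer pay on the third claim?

€509

#1 (€4,580): €1,750 finishes the deductible; €2,830 goes to coinsurance; 50% of €2,830 = €1,415. Patient owes €3,165 (running OOP €3,165). Insurer: €4,580 − €3,165 = €1,415.
#2 (€1,616): 50% coinsurance on €1,616 = €808. Cost to patient: €808. OOP to date €3,973. Plan pays €1,616 − €808 = €808.
#3 (€1,018): deductible met; 50% of €1,018 = €509. Cost to patient: €509. OOP to date €4,482. Insurer: €1,018 − €509 = €509.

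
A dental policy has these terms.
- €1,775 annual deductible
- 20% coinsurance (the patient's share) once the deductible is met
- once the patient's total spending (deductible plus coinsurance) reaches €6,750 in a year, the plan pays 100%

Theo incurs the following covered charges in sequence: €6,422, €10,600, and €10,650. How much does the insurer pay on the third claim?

€8,724.40

#1 (€6,422): €1,775 to deductible, leaving €4,647; 20% of €4,647 = €929.40. Patient owes €2,704.40 (running OOP €2,704.40). Insurer: €6,422 − €2,704.40 = €3,717.60.
#2 (€10,600): deductible met; 20% of €10,600 = €2,120. Patient pays €2,120; OOP now €4,824.40. Insurer: €10,600 − €2,120 = €8,480.
#3 (€10,650): 20% coinsurance on €10,650 = €2,130. OOP would hit €6,954.40 > €6,750, so the cap limits the patient to €6,750 − €4,824.40 = €1,925.60. Insurer: €10,650 − €1,925.60 = €8,724.40.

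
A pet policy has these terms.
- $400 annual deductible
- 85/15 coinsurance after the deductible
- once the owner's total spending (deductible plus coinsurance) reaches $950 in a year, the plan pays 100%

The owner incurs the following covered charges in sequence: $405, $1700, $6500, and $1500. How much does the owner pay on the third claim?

$294.25

Bill 1, $405: deductible takes $400, $5 remains; 15% of $5 = $0.75. Owner pays $400.75; OOP now $400.75.
Bill 2, $1700: deductible already satisfied, so owner's share is 15% × $1700 = $255. Owner owes $255 (running OOP $655.75).
Bill 3, $6500: deductible already satisfied, so owner's share is 15% × $6500 = $975. That would push OOP to $1630.75, over the $950 cap, so owner pays $950 − $655.75 = $294.25.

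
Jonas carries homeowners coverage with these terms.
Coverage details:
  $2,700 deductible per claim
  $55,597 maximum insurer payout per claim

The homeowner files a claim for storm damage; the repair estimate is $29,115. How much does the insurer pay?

$26,415

Less the $2,700 deductible: $29,115 − $2,700 = $26,415.
$26,415 ≤ $55,597, so the limit doesn't bind; insurer pays $26,415.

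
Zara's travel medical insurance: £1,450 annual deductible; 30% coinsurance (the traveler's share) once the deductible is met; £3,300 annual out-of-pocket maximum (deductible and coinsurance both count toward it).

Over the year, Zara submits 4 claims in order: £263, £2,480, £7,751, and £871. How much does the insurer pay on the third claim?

£6,288.90

Claim 1 (£263): entire amount goes to the deductible. Traveler owes £263 (running OOP £263). Insurer: £263 − £263 = £0.
Claim 2 (£2,480): £1,187 finishes the deductible; £1,293 goes to coinsurance; coinsurance £1,293 × 30% = £387.90. Cost to traveler: £1,574.90. OOP to date £1,837.90. Insurer: £2,480 − £1,574.90 = £905.10.
Claim 3 (£7,751): deductible met; 30% of £7,751 = £2,325.30. OOP would hit £4,163.20 > £3,300, so the cap limits the traveler to £3,300 − £1,837.90 = £1,462.10. Plan pays £7,751 − £1,462.10 = £6,288.90.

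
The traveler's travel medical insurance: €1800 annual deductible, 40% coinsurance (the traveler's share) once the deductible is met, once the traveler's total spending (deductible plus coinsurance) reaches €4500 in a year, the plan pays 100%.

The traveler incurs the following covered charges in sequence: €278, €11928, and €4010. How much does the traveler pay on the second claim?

Claim 1 — €278: entire amount goes to the deductible. Cost to traveler: €278. OOP to date €278.
Claim 2 — €11928: deductible takes €1522, €10406 remains; 40% of €10406 = €4162.40. Claim cost before the cap: €1522 + €4162.40 = €5684.40. That would push OOP to €5962.40, over the €4500 cap, so traveler pays €4500 − €278 = €4222.

€4222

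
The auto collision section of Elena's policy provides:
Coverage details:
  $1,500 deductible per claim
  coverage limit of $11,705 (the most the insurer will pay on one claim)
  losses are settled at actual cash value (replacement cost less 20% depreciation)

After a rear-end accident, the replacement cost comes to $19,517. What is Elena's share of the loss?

Depreciate 20%: the covered value is $19,517 × 0.8 = $15,613.60.
After the deductible, $15,613.60 − $1,500 = $14,113.60 remains.
$14,113.60 exceeds the $11,705 limit, so the insurer pays the limit: $11,705.
Driver's share is the uncovered remainder: $19,517 − $11,705 = $7,812.

$7,812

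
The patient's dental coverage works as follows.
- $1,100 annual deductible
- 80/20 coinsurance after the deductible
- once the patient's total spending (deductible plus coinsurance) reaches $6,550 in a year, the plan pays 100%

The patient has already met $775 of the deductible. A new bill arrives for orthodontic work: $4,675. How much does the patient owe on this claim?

Remaining deductible: $1,100 − $775 = $325.
After the $325 deductible portion, $4,675 − $325 = $4,350 is subject to coinsurance.
20% of $4,350 = $870 falls to the patient.
Patient responsibility before any cap: $325 + $870 = $1,195.
Year-to-date out-of-pocket becomes $775 + $1,195 = $1,970, still under the $6,550 maximum, so no cap applies.

$1,195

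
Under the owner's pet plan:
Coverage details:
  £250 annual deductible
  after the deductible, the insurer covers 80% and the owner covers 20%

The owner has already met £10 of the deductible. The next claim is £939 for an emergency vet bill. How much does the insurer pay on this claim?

£559.20

Remaining deductible: £250 − £10 = £240.
After the £240 deductible portion, £939 − £240 = £699 is subject to coinsurance.
20% of £699 = £139.80 falls to the owner.
That puts the owner's cost at £240 + £139.80 = £379.80.
The plan picks up £939 − £379.80 = £559.20.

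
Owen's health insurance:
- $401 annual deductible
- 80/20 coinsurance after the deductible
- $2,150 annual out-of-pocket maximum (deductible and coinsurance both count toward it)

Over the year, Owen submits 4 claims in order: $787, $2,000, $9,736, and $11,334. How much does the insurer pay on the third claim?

$8,464.20

#1 ($787): deductible takes $401, $386 remains; coinsurance $386 × 20% = $77.20. Cost to patient: $478.20. OOP to date $478.20. Plan pays $787 − $478.20 = $308.80.
#2 ($2,000): deductible already satisfied, so patient's share is 20% × $2,000 = $400. Patient owes $400 (running OOP $878.20). Insurer: $2,000 − $400 = $1,600.
#3 ($9,736): deductible already satisfied, so patient's share is 20% × $9,736 = $1,947.20. OOP would hit $2,825.40 > $2,150, so the cap limits the patient to $2,150 − $878.20 = $1,271.80. Insurer: $9,736 − $1,271.80 = $8,464.20.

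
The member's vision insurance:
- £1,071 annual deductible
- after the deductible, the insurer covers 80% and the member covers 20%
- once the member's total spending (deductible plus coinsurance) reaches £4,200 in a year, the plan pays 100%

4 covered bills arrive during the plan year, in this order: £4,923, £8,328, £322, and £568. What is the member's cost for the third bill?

£64.40

Claim 1 (£4,923): £1,071 finishes the deductible; £3,852 goes to coinsurance; member's 20% is £770.40. Member owes £1,841.40 (running OOP £1,841.40).
Claim 2 (£8,328): deductible met; 20% of £8,328 = £1,665.60. Member pays £1,665.60; OOP now £3,507.
Claim 3 (£322): 20% coinsurance on £322 = £64.40. Member pays £64.40; OOP now £3,571.40.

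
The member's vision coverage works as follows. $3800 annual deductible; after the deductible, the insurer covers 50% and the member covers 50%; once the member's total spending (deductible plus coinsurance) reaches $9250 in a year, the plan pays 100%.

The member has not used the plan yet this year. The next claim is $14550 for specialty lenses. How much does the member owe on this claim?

$9175

Nothing has been paid toward the $3800 deductible, so the first $3800 of this charge is applied there.
After the $3800 deductible portion, $14550 − $3800 = $10750 is subject to coinsurance.
Member's 50% share of $10750 is $5375.
So the member owes $3800 + $5375 = $9175 before any cap.
Year-to-date out-of-pocket becomes $0 + $9175 = $9175, still under the $9250 maximum, so no cap applies.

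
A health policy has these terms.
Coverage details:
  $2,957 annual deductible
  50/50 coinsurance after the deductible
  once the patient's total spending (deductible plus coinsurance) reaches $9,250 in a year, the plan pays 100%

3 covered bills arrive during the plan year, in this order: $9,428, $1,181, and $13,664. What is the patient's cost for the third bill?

Claim 1 ($9,428): $2,957 to deductible, leaving $6,471; 50% of $6,471 = $3,235.50. Cost to patient: $6,192.50. OOP to date $6,192.50.
Claim 2 ($1,181): deductible met; 50% of $1,181 = $590.50. Patient pays $590.50; OOP now $6,783.
Claim 3 ($13,664): deductible already satisfied, so patient's share is 50% × $13,664 = $6,832. OOP would hit $13,615 > $9,250, so the cap limits the patient to $9,250 − $6,783 = $2,467.

$2,467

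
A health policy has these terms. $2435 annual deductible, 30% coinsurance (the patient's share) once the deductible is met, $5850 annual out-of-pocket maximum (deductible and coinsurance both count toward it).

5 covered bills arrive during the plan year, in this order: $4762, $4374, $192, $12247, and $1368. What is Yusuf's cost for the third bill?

Bill 1, $4762: $2435 finishes the deductible; $2327 goes to coinsurance; coinsurance $2327 × 30% = $698.10. Patient owes $3133.10 (running OOP $3133.10).
Bill 2, $4374: deductible already satisfied, so patient's share is 30% × $4374 = $1312.20. Patient pays $1312.20; OOP now $4445.30.
Bill 3, $192: 30% coinsurance on $192 = $57.60. Cost to patient: $57.60. OOP to date $4502.90.

$57.60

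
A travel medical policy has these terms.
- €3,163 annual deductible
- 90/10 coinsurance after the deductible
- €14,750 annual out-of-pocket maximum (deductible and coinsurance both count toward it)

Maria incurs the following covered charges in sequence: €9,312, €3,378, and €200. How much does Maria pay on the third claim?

€20

Bill 1, €9,312: €3,163 to deductible, leaving €6,149; 10% of €6,149 = €614.90. Cost to traveler: €3,777.90. OOP to date €3,777.90.
Bill 2, €3,378: deductible already satisfied, so traveler's share is 10% × €3,378 = €337.80. Traveler owes €337.80 (running OOP €4,115.70).
Bill 3, €200: 10% coinsurance on €200 = €20. Traveler owes €20 (running OOP €4,135.70).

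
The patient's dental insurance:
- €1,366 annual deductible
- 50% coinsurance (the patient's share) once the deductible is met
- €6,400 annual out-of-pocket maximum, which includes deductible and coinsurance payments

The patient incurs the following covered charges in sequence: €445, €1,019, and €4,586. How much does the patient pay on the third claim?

€2,293

Claim 1 — €445: all of it applies to the deductible. Cost to patient: €445. OOP to date €445.
Claim 2 — €1,019: €921 finishes the deductible; €98 goes to coinsurance; 50% of €98 = €49. Patient owes €970 (running OOP €1,415).
Claim 3 — €4,586: deductible met; 50% of €4,586 = €2,293. Patient pays €2,293; OOP now €3,708.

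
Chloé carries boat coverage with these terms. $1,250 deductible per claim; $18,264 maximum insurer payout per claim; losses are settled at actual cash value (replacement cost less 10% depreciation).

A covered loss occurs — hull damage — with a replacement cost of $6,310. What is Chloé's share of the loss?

At 10% depreciation, ACV = $6,310 − $631 = $5,679.
Subtract the deductible: $5,679 − $1,250 = $4,429.
That's under the $18,264 cap, so the insurer reimburses the full $4,429.
The owner bears the rest of the original loss: $6,310 − $4,429 = $1,881.

$1,881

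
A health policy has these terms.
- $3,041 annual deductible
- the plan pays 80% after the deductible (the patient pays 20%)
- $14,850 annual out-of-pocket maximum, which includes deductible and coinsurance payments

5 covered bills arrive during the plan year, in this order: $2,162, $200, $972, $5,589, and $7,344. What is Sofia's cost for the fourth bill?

$1,117.80

#1 ($2,162): fully absorbed by the deductible. Patient pays $2,162; OOP now $2,162.
#2 ($200): all of it applies to the deductible. Patient owes $200 (running OOP $2,362).
#3 ($972): $679 to deductible, leaving $293; 20% of $293 = $58.60. Patient owes $737.60 (running OOP $3,099.60).
#4 ($5,589): deductible met; 20% of $5,589 = $1,117.80. Patient owes $1,117.80 (running OOP $4,217.40).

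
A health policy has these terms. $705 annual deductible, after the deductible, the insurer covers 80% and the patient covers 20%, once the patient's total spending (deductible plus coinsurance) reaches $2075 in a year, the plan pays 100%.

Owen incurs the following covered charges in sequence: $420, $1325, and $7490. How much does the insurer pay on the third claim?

Bill 1, $420: entire amount goes to the deductible. Patient owes $420 (running OOP $420). Plan pays $420 − $420 = $0.
Bill 2, $1325: deductible takes $285, $1040 remains; 20% of $1040 = $208. Patient pays $493; OOP now $913. Plan pays $1325 − $493 = $832.
Bill 3, $7490: deductible met; 20% of $7490 = $1498. That would push OOP to $2411, over the $2075 cap, so patient pays $2075 − $913 = $1162. Insurer: $7490 − $1162 = $6328.

$6328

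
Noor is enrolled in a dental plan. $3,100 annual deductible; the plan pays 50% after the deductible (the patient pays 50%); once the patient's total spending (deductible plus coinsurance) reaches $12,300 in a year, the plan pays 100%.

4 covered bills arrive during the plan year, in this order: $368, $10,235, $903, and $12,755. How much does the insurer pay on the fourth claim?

$7,758

#1 ($368): all of it applies to the deductible. Cost to patient: $368. OOP to date $368. Insurer: $368 − $368 = $0.
#2 ($10,235): $2,732 finishes the deductible; $7,503 goes to coinsurance; patient's 50% is $3,751.50. Patient owes $6,483.50 (running OOP $6,851.50). Plan pays $10,235 − $6,483.50 = $3,751.50.
#3 ($903): deductible met; 50% of $903 = $451.50. Patient pays $451.50; OOP now $7,303. Plan pays $903 − $451.50 = $451.50.
#4 ($12,755): deductible met; 50% of $12,755 = $6,377.50. OOP would hit $13,680.50 > $12,300, so the cap limits the patient to $12,300 − $7,303 = $4,997. Plan pays $12,755 − $4,997 = $7,758.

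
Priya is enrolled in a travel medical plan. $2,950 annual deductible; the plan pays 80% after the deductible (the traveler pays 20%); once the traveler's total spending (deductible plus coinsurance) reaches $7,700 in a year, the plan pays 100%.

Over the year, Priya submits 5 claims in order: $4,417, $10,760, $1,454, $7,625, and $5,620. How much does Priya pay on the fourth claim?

Claim 1 ($4,417): $2,950 to deductible, leaving $1,467; traveler's 20% is $293.40. Traveler owes $3,243.40 (running OOP $3,243.40).
Claim 2 ($10,760): deductible already satisfied, so traveler's share is 20% × $10,760 = $2,152. Traveler pays $2,152; OOP now $5,395.40.
Claim 3 ($1,454): 20% coinsurance on $1,454 = $290.80. Traveler pays $290.80; OOP now $5,686.20.
Claim 4 ($7,625): deductible already satisfied, so traveler's share is 20% × $7,625 = $1,525. Traveler owes $1,525 (running OOP $7,211.20).

$1,525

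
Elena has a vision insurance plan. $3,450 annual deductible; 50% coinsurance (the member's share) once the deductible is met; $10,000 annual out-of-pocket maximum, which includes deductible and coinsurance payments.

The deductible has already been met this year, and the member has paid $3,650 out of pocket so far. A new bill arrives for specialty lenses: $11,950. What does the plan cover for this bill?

$5,975

With the deductible met, the entire $11,950 is subject to coinsurance.
Coinsurance: $11,950 × 50% = $5,975.
Year-to-date out-of-pocket becomes $3,650 + $5,975 = $9,625, still under the $10,000 maximum, so no cap applies.
The insurer covers the remainder: $11,950 − $5,975 = $5,975.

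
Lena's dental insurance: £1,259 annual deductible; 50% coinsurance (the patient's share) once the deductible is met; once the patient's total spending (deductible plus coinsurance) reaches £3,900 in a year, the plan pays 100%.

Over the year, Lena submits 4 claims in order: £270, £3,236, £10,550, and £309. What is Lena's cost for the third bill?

Claim 1 (£270): fully absorbed by the deductible. Patient pays £270; OOP now £270.
Claim 2 (£3,236): £989 to deductible, leaving £2,247; 50% of £2,247 = £1,123.50. Patient pays £2,112.50; OOP now £2,382.50.
Claim 3 (£10,550): 50% coinsurance on £10,550 = £5,275. That would push OOP to £7,657.50, over the £3,900 cap, so patient pays £3,900 − £2,382.50 = £1,517.50.

£1,517.50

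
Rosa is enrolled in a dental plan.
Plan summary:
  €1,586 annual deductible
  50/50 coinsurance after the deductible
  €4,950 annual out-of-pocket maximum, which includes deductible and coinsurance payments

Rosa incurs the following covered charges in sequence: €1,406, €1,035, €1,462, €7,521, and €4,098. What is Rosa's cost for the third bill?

#1 (€1,406): fully absorbed by the deductible. Cost to patient: €1,406. OOP to date €1,406.
#2 (€1,035): deductible takes €180, €855 remains; coinsurance €855 × 50% = €427.50. Patient pays €607.50; OOP now €2,013.50.
#3 (€1,462): deductible already satisfied, so patient's share is 50% × €1,462 = €731. Cost to patient: €731. OOP to date €2,744.50.

€731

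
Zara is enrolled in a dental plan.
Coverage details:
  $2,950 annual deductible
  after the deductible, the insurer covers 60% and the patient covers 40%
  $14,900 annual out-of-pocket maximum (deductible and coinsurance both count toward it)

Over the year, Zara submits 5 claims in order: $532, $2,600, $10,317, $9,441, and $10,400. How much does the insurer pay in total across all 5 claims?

$18,390

#1 ($532): fully absorbed by the deductible. Cost to patient: $532. OOP to date $532. Insurer: $532 − $532 = $0.
#2 ($2,600): $2,418 to deductible, leaving $182; coinsurance $182 × 40% = $72.80. Cost to patient: $2,490.80. OOP to date $3,022.80. Insurer: $2,600 − $2,490.80 = $109.20.
#3 ($10,317): deductible met; 40% of $10,317 = $4,126.80. Patient pays $4,126.80; OOP now $7,149.60. Insurer: $10,317 − $4,126.80 = $6,190.20.
#4 ($9,441): 40% coinsurance on $9,441 = $3,776.40. Cost to patient: $3,776.40. OOP to date $10,926. Insurer: $9,441 − $3,776.40 = $5,664.60.
#5 ($10,400): deductible already satisfied, so patient's share is 40% × $10,400 = $4,160. That would push OOP to $15,086, over the $14,900 cap, so patient pays $14,900 − $10,926 = $3,974. Insurer: $10,400 − $3,974 = $6,426.
Insurer total = bills − patient's total = $33,290 − $14,900 = $18,390.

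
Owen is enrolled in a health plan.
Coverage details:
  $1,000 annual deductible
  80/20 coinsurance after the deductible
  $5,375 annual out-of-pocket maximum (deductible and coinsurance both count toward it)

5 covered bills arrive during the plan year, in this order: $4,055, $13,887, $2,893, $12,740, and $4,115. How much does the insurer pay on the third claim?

Claim 1 ($4,055): $1,000 finishes the deductible; $3,055 goes to coinsurance; 20% of $3,055 = $611. Cost to patient: $1,611. OOP to date $1,611. Insurer: $4,055 − $1,611 = $2,444.
Claim 2 ($13,887): deductible already satisfied, so patient's share is 20% × $13,887 = $2,777.40. Cost to patient: $2,777.40. OOP to date $4,388.40. Plan pays $13,887 − $2,777.40 = $11,109.60.
Claim 3 ($2,893): 20% coinsurance on $2,893 = $578.60. Patient owes $578.60 (running OOP $4,967). Insurer: $2,893 − $578.60 = $2,314.40.

$2,314.40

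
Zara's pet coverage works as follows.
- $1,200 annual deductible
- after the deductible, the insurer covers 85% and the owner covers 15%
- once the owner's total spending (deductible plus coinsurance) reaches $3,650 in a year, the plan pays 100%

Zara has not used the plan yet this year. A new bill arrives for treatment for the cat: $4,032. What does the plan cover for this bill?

$2,407.20

The full $1,200 deductible is still open; $1,200 of this bill applies to it.
That leaves $4,032 − $1,200 = $2,832 for coinsurance.
15% of $2,832 = $424.80 falls to the owner.
Owner responsibility before any cap: $1,200 + $424.80 = $1,624.80.
Year-to-date out-of-pocket becomes $0 + $1,624.80 = $1,624.80, still under the $3,650 maximum, so no cap applies.
Insurer pays the balance: $4,032 − $1,624.80 = $2,407.20.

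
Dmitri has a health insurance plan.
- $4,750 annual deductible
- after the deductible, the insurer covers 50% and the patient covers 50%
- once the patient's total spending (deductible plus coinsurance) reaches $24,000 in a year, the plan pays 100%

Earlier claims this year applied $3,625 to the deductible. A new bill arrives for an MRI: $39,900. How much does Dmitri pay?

$20,375

Remaining deductible: $4,750 − $3,625 = $1,125.
After the $1,125 deductible portion, $39,900 − $1,125 = $38,775 is subject to coinsurance.
Patient's 50% share of $38,775 is $19,387.50.
So the patient owes $1,125 + $19,387.50 = $20,512.50 before any cap.
Adding $20,512.50 to the $3,625 already spent would give $24,137.50, which exceeds the $24,000 cap; the patient pays just $24,000 − $3,625 = $20,375.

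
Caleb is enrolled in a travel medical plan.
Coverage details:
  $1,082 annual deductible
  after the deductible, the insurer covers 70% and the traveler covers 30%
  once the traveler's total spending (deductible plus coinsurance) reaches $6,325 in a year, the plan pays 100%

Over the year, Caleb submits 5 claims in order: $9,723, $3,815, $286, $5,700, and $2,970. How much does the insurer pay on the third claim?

$200.20

Claim 1 — $9,723: deductible takes $1,082, $8,641 remains; coinsurance $8,641 × 30% = $2,592.30. Cost to traveler: $3,674.30. OOP to date $3,674.30. Plan pays $9,723 − $3,674.30 = $6,048.70.
Claim 2 — $3,815: deductible already satisfied, so traveler's share is 30% × $3,815 = $1,144.50. Traveler pays $1,144.50; OOP now $4,818.80. Plan pays $3,815 − $1,144.50 = $2,670.50.
Claim 3 — $286: deductible met; 30% of $286 = $85.80. Traveler pays $85.80; OOP now $4,904.60. Insurer: $286 − $85.80 = $200.20.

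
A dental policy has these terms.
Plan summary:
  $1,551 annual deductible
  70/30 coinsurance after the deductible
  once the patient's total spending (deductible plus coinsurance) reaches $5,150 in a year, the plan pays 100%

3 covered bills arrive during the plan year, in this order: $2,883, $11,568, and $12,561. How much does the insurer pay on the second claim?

#1 ($2,883): $1,551 finishes the deductible; $1,332 goes to coinsurance; 30% of $1,332 = $399.60. Patient owes $1,950.60 (running OOP $1,950.60). Insurer: $2,883 − $1,950.60 = $932.40.
#2 ($11,568): 30% coinsurance on $11,568 = $3,470.40. That would push OOP to $5,421, over the $5,150 cap, so patient pays $5,150 − $1,950.60 = $3,199.40. Insurer: $11,568 − $3,199.40 = $8,368.60.

$8,368.60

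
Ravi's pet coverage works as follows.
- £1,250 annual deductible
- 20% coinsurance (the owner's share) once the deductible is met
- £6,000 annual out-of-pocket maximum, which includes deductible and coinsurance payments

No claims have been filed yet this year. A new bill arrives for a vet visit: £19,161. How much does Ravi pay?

The full £1,250 deductible is still open; £1,250 of this bill applies to it.
After the £1,250 deductible portion, £19,161 − £1,250 = £17,911 is subject to coinsurance.
Owner's 20% share of £17,911 is £3,582.20.
So the owner owes £1,250 + £3,582.20 = £4,832.20 before any cap.
Year-to-date out-of-pocket becomes £0 + £4,832.20 = £4,832.20, still under the £6,000 maximum, so no cap applies.

£4,832.20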